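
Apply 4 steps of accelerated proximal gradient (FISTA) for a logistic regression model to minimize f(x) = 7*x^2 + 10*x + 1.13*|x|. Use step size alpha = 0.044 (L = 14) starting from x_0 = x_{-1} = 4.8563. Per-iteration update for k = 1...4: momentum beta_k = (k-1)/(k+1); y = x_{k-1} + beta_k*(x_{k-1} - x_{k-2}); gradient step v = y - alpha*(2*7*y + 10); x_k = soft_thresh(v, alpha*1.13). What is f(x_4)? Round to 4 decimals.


FISTA on f(x) = 7*x^2 + 10*x + 1.13*|x|
L = 14, alpha = 0.044
Iteration 1: beta = 0.0, y = 4.8563 + 0.0*(4.8563 - 4.8563) = 4.8563
  grad(y) = 77.9882, v = y - alpha*grad = 1.4248
  prox(v) = soft_thresh(1.4248, 0.0497) = 1.3751
Iteration 2: beta = 0.3333, y = 1.3751 + 0.3333*(1.3751 - 4.8563) = 0.2147
  grad(y) = 13.0058, v = y - alpha*grad = -0.3576
  prox(v) = soft_thresh(-0.3576, 0.0497) = -0.3078
Iteration 3: beta = 0.5, y = -0.3078 + 0.5*(-0.3078 - 1.3751) = -1.1493
  grad(y) = -6.0902, v = y - alpha*grad = -0.8813
  prox(v) = soft_thresh(-0.8813, 0.0497) = -0.8316
Iteration 4: beta = 0.6, y = -0.8316 + 0.6*(-0.8316 + 0.3078) = -1.1459
  grad(y) = -6.0423, v = y - alpha*grad = -0.88
  prox(v) = soft_thresh(-0.88, 0.0497) = -0.8303
f(x_4) = 7*(-0.8303)^2 + 10*(-0.8303) + 1.13*|-0.8303| = -2.539


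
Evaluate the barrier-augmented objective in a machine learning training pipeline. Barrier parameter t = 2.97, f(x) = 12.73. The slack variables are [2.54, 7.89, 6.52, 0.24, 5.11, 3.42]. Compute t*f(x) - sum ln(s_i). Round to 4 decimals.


Step 1: Compute log-barrier.
ln values: [0.9322, 2.0656, 1.8749, -1.4271, 1.6312, 1.2296]
phi = -(0.9322 + 2.0656 + 1.8749 - 1.4271 + 1.6312 + 1.2296) = -6.3064
Step 2: Compute augmented objective.
t*f(x) = 2.97*12.73 = 37.8081
Total = 37.8081 - 6.3064 = 31.5017


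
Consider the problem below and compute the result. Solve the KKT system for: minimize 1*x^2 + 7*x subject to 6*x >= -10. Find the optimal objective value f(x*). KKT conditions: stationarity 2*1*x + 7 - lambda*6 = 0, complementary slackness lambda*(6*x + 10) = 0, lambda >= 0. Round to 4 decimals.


Step 1: Try lambda = 0 (constraint inactive).
x_unc = -7/(2*1) = -3.5
Check: 6*-3.5 = -21.0 < -10 -- violated!
Step 2: Constraint must be active: 6*x = -10
x* = -10/6 = -5/3 = -1.6667 (rounded; the exact value -5/3 is used below)
lambda = (2*1*(-5/3) + 7)/6 = 0.6111
Step 3: Compute optimal value.
f(x*) = 1*(-5/3)^2 + 7*(-5/3) = -8.8889


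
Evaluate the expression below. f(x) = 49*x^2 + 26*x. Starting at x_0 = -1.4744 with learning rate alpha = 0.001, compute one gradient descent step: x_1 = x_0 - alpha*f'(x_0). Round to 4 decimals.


We compute the gradient at x_0 and apply the update.
f'(x) = 98*x + 26
f'(-1.4744) = 98*-1.4744 + 26 = -118.4912
x_1 = -1.4744 - 0.001*-118.4912 = -1.3559


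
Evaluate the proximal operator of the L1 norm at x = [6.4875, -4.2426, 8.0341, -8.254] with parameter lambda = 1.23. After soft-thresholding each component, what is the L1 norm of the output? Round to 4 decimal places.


Soft-thresholding with lambda = 1.23:
prox(6.4875) = sign(6.4875)*max(|6.4875| - 1.23, 0) = 5.2575
prox(-4.2426) = sign(-4.2426)*max(|-4.2426| - 1.23, 0) = -3.0126
prox(8.0341) = sign(8.0341)*max(|8.0341| - 1.23, 0) = 6.8041
prox(-8.254) = sign(-8.254)*max(|-8.254| - 1.23, 0) = -7.024
prox(x) = [5.2575, -3.0126, 6.8041, -7.024]
||prox(x)||_1 = 5.2575 + 3.0126 + 6.8041 + 7.024 = 22.0982


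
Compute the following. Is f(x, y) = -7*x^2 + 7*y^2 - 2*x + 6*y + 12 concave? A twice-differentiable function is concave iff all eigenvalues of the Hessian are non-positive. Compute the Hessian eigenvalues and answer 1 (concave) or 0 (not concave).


The Hessian of f(x,y) = -7*x^2 + 7*y^2 - 2*x + 6*y + 12 is:
H = [[-14, 0], [0, 14]]
Trace = -14 + 14 = 0
Determinant = -14*14 - (0)^2 = -196
Discriminant = (0)^2 - 4*-196 = 784.0
Eigenvalues: lambda_1 = -14.0, lambda_2 = 14.0
The function is not concave.

0


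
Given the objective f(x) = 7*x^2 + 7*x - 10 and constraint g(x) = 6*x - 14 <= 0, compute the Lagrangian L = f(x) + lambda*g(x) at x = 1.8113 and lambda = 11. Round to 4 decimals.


Step 1: Evaluate f(x).
f(1.8113) = 7*1.8113^2 + 7*1.8113 - 10 = 25.6448
Step 2: Evaluate g(x).
g(1.8113) = 6*1.8113 - 14 = -3.1322
Step 3: Compute Lagrangian.
L = 25.6448 + 11*-3.1322 = -8.8094


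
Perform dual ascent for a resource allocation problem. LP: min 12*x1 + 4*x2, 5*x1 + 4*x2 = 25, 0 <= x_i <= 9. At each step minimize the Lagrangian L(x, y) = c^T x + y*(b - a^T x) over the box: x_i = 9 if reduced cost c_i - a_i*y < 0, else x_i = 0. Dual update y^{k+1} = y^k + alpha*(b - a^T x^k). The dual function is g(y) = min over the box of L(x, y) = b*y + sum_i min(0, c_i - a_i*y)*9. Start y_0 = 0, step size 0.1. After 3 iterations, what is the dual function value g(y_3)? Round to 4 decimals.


Dual ascent for LP: min 12*x1 + 4*x2, 5*x1 + 4*x2 = 25, 0 <= x_i <= 9
Step 1: y^k = 0.0, reduced costs: (12.0, 4.0)
  x^k = (0.0, 0.0), subgradient = b - a^T x = 25.0
  y^{k+1} = 0.0 + 0.1*25.0 = 2.5
Step 2: y^k = 2.5, reduced costs: (-0.5, -6.0)
  x^k = (9.0, 9.0), subgradient = b - a^T x = -56.0
  y^{k+1} = 2.5 + 0.1*-56.0 = -3.1
Step 3: y^k = -3.1, reduced costs: (27.5, 16.4)
  x^k = (0.0, 0.0), subgradient = b - a^T x = 25.0
  y^{k+1} = -3.1 + 0.1*25.0 = -0.6
Dual objective at y_3 = -0.6: reduced costs (15.0, 6.4), box minimizer x = (0.0, 0.0)
g(y_3) = b*y + (c1 - a1*y)*x1 + (c2 - a2*y)*x2 = 25*(-0.6) + 15.0*0.0 + 6.4*0.0 = -15.0 + 0.0 + 0.0 = -15.0


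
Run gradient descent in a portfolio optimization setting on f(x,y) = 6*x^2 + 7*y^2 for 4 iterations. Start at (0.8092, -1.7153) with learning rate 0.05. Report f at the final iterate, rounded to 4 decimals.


Gradient descent on f(x,y) = 6*x^2 + 7*y^2.
Starting point: (0.8092, -1.7153), alpha = 0.05
Step 1: grad_x = 2*6*0.8092 = 9.7104, grad_y = 2*7*-1.7153 = -24.0142
  x_1 = 0.8092 - 0.05*9.7104 = 0.3237
  y_1 = -1.7153 - 0.05*-24.0142 = -0.5146
Step 2: grad_x = 2*6*0.3237 = 3.8842, grad_y = 2*7*-0.5146 = -7.2043
  x_2 = 0.3237 - 0.05*3.8842 = 0.1295
  y_2 = -0.5146 - 0.05*-7.2043 = -0.1544
Step 3: grad_x = 2*6*0.1295 = 1.5537, grad_y = 2*7*-0.1544 = -2.1613
  x_3 = 0.1295 - 0.05*1.5537 = 0.0518
  y_3 = -0.1544 - 0.05*-2.1613 = -0.0463
Step 4: grad_x = 2*6*0.0518 = 0.6215, grad_y = 2*7*-0.0463 = -0.6484
  x_4 = 0.0518 - 0.05*0.6215 = 0.0207
  y_4 = -0.0463 - 0.05*-0.6484 = -0.0139
f(0.0207, -0.0139) = 6*0.0207^2 + 7*(-0.0139)^2 = 0.0039


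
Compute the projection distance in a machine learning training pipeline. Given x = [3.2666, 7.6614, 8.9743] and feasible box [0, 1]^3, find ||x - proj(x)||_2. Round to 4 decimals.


Project each component onto [0, 1].
clip(3.2666) = 1.0, clip(7.6614) = 1.0, clip(8.9743) = 1.0
Projection = [1.0, 1.0, 1.0]
Squared diffs: [5.1375, 44.3742, 63.5895]
Distance = sqrt(113.1012) = 10.6349


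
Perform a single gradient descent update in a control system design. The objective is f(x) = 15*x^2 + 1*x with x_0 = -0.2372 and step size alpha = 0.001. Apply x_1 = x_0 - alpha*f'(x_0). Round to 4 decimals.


We compute the gradient at x_0 and apply the update.
f'(x) = 30*x + 1
f'(-0.2372) = 30*-0.2372 + 1 = -6.116
x_1 = -0.2372 - 0.001*-6.116 = -0.2311


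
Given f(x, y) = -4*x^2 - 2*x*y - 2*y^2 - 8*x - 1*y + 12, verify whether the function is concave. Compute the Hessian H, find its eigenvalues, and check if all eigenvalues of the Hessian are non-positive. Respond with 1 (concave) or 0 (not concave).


The Hessian of f(x,y) = -4*x^2 - 2*x*y - 2*y^2 - 8*x - 1*y + 12 is:
H = [[-8, -2], [-2, -4]]
Trace = -8 - 4 = -12
Determinant = -8*-4 - (-2)^2 = 28
Discriminant = (-12)^2 - 4*28 = 32.0
Eigenvalues: lambda_1 = -8.8284, lambda_2 = -3.1716
The function is concave.

1


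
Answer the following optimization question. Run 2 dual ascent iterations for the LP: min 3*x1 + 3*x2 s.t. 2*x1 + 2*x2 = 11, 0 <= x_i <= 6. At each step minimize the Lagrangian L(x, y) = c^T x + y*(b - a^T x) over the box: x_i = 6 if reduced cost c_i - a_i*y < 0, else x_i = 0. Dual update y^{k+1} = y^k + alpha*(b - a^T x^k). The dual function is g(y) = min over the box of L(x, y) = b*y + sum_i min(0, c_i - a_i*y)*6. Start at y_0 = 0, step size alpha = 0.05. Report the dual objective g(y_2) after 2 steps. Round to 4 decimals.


Dual ascent for LP: min 3*x1 + 3*x2, 2*x1 + 2*x2 = 11, 0 <= x_i <= 6
Step 1: y^k = 0.0, reduced costs: (3.0, 3.0)
  x^k = (0.0, 0.0), subgradient = b - a^T x = 11.0
  y^{k+1} = 0.0 + 0.05*11.0 = 0.55
Step 2: y^k = 0.55, reduced costs: (1.9, 1.9)
  x^k = (0.0, 0.0), subgradient = b - a^T x = 11.0
  y^{k+1} = 0.55 + 0.05*11.0 = 1.1
Dual objective at y_2 = 1.1: reduced costs (0.8, 0.8), box minimizer x = (0.0, 0.0)
g(y_2) = b*y + (c1 - a1*y)*x1 + (c2 - a2*y)*x2 = 11*1.1 + 0.8*0.0 + 0.8*0.0 = 12.1 + 0.0 + 0.0 = 12.1


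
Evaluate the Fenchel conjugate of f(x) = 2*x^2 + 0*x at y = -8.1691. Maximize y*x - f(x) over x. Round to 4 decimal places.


f*(y) = sup_x {y*x - a*x^2 - b*x} = sup_x {(y-b)*x - a*x^2}
FOC: (y - b) - 2a*x = 0 => x* = (y - b)/(2a)
x* = (-8.1691 - 0)/(2*2) = -2.0423
f*(-8.1691) = (y-b)^2/(4a) = (-8.1691 - 0)^2/(4*2)
= 66.7342/8 = 8.3418


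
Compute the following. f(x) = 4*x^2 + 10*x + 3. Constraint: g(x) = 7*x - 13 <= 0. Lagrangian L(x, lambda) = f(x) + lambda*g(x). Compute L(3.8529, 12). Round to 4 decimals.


Step 1: Evaluate f(x).
f(3.8529) = 4*3.8529^2 + 10*3.8529 + 3 = 100.9084
Step 2: Evaluate g(x).
g(3.8529) = 7*3.8529 - 13 = 13.9703
Step 3: Compute Lagrangian.
L = 100.9084 + 12*13.9703 = 268.552


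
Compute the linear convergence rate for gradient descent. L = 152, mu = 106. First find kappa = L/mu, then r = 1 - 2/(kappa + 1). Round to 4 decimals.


Step 1: Compute the condition number.
kappa = L/mu = 152/106 = 1.434
Step 2: Compute the convergence rate.
r = 1 - 2/(kappa + 1) = 1 - 2*mu/(L + mu) = (L - mu)/(L + mu) = 46/258 = 0.1783


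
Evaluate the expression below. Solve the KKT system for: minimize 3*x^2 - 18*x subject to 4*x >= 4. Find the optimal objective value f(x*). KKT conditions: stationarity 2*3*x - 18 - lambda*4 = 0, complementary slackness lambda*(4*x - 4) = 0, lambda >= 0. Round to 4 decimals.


Step 1: Try lambda = 0 (constraint inactive).
Stationarity: 2*3*x - 18 = 0
x* = 18/(2*3) = 3.0
Check constraint: 4*3.0 = 12.0 >= 4 -- satisfied.
Step 2: Compute optimal value.
f(x*) = 3*3.0^2 - 18*3.0 = -27.0


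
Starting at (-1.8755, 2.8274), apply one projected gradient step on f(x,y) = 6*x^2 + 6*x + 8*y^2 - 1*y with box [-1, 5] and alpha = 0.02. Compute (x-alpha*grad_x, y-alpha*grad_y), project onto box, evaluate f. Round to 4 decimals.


Step 1: Compute gradient at (-1.8755, 2.8274).
grad_x = 2*6*-1.8755 + 6 = -16.506
grad_y = 2*8*2.8274 - 1 = 44.2384
Step 2: Gradient step.
x_raw = -1.8755 - 0.02*-16.506 = -1.5454
y_raw = 2.8274 - 0.02*44.2384 = 1.9426
Step 3: Project onto [-1, 5].
x_proj = clip(-1.5454) = -1.0
y_proj = clip(1.9426) = 1.9426
Step 4: Evaluate f.
f(-1.0, 1.9426) = 28.2479


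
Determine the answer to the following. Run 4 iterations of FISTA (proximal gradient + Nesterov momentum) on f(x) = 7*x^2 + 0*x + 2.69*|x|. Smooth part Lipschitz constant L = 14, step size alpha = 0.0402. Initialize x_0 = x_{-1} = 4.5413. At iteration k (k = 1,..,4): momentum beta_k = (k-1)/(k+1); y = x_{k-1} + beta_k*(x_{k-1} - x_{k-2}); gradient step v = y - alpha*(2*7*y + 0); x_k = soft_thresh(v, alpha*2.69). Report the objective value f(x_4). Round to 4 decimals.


FISTA on f(x) = 7*x^2 + 0*x + 2.69*|x|
L = 14, alpha = 0.0402
Iteration 1: beta = 0.0, y = 4.5413 + 0.0*(4.5413 - 4.5413) = 4.5413
  grad(y) = 63.5782, v = y - alpha*grad = 1.9855
  prox(v) = soft_thresh(1.9855, 0.1081) = 1.8773
Iteration 2: beta = 0.3333, y = 1.8773 + 0.3333*(1.8773 - 4.5413) = 0.9893
  grad(y) = 13.8505, v = y - alpha*grad = 0.4325
  prox(v) = soft_thresh(0.4325, 0.1081) = 0.3244
Iteration 3: beta = 0.5, y = 0.3244 + 0.5*(0.3244 - 1.8773) = -0.4521
  grad(y) = -6.3289, v = y - alpha*grad = -0.1976
  prox(v) = soft_thresh(-0.1976, 0.1081) = -0.0895
Iteration 4: beta = 0.6, y = -0.0895 + 0.6*(-0.0895 - 0.3244) = -0.3378
  grad(y) = -4.7298, v = y - alpha*grad = -0.1477
  prox(v) = soft_thresh(-0.1477, 0.1081) = -0.0396
f(x_4) = 7*(-0.0396)^2 + 0*(-0.0396) + 2.69*|-0.0396| = 0.1174


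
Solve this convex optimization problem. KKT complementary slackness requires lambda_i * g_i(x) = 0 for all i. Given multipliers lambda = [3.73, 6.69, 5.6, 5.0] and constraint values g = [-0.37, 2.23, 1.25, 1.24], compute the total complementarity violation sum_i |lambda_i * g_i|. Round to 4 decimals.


KKT complementary slackness check:
lambda_1 * g_1 = 3.73 * -0.37 = -1.3801
lambda_2 * g_2 = 6.69 * 2.23 = 14.9187
lambda_3 * g_3 = 5.6 * 1.25 = 7.0
lambda_4 * g_4 = 5.0 * 1.24 = 6.2
Total violation = 1.3801 + 14.9187 + 7.0 + 6.2 = 29.4988


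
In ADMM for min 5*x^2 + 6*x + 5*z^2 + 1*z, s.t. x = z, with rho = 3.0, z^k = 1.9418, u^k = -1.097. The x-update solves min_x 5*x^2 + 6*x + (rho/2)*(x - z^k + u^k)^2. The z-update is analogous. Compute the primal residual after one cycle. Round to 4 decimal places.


ADMM iteration with rho = 3.0, z^k = 1.9418, u^k = -1.097
Step 1: x-update.
Minimize 5*x^2 + 6*x + (3.0/2)*(x - 1.9418 - 1.097)^2
FOC: (2*5 + 3.0)*x = -6 + 3.0*(1.9418 + 1.097)
x^{k+1} = 0.2397
Step 2: z-update.
Minimize 5*z^2 + 1*z + (3.0/2)*(0.2397 - z - 1.097)^2
FOC: (2*5 + 3.0)*z = -1 + 3.0*(0.2397 - 1.097)
z^{k+1} = -0.2748
Step 3: u-update.
u^{k+1} = -1.097 + 0.2397 + 0.2748 = -0.5825
Step 4: Primal residual = |0.2397 + 0.2748| = 0.5145


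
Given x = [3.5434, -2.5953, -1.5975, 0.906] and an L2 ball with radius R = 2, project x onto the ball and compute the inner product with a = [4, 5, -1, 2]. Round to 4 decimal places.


Step 1: Compute ||x|| (intermediates to 6 decimals).
||x|| = sqrt(3.5434^2 + (-2.5953)^2 + (-1.5975)^2 + 0.906^2) = 4.760684
Step 2: Project.
Since ||x|| > R, scale = R/||x|| = 2/4.760684 = 0.420108, proj(x) = scale * x
proj(x) = [1.488611, -1.090306, -0.671123, 0.380618]
Step 3: Dot product.
a^T * proj(x) = 4*1.488611 + 5*(-1.090306) - 1*(-0.671123) + 2*0.380618 = 1.9353


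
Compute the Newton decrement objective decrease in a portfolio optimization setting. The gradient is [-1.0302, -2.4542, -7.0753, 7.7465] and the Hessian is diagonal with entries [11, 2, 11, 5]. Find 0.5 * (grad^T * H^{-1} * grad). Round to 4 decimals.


Step 1: H is diagonal, so H^(-1) * g = [-0.0937, -1.2271, -0.6432, 1.5493].
Step 2: g^T H^(-1) g = sum_i g_i^2 / H_ii
  = (-1.0302)^2/11 + (-2.4542)^2/2 + (-7.0753)^2/11 + (7.7465)^2/5
  = 0.0965 + 3.0115 + 4.5509 + 12.0017 = 19.6606
Step 3: Objective decrease = 0.5 * g^T H^(-1) g = 9.8303


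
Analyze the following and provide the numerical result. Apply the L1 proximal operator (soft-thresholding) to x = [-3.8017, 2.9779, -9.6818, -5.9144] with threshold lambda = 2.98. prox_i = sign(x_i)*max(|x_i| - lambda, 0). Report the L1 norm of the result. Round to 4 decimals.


Soft-thresholding with lambda = 2.98:
prox(-3.8017) = sign(-3.8017)*max(|-3.8017| - 2.98, 0) = -0.8217
prox(2.9779) = sign(2.9779)*max(|2.9779| - 2.98, 0) = 0.0
prox(-9.6818) = sign(-9.6818)*max(|-9.6818| - 2.98, 0) = -6.7018
prox(-5.9144) = sign(-5.9144)*max(|-5.9144| - 2.98, 0) = -2.9344
prox(x) = [-0.8217, 0.0, -6.7018, -2.9344]
||prox(x)||_1 = 0.8217 + 0.0 + 6.7018 + 2.9344 = 10.4579


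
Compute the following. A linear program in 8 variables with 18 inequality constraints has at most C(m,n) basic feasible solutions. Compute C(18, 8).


Each vertex corresponds to some choice of n active constraints out of m, so the number of vertices is at most C(m, n) = m! / (n!(m-n)!).
m = 18, n = 8
Numerator: 18 * 17 * 16 * 15 * 14 * 13 * 12 * 11
Denominator: 8! = 40320
C(18, 8) = 43758


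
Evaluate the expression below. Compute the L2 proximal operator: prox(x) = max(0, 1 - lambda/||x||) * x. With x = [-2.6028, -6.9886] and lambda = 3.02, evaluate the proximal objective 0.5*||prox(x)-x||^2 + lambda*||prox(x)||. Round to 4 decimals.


Step 1: Compute ||x||.
||x|| = 7.4576
Step 2: Compute scaling factor.
scale = max(0, 1 - 3.02/7.4576) = 0.595
Step 3: prox(x) = [-1.5488, -4.1585]
||prox(x)|| = 4.4376
Step 4: Proximal objective.
0.5*||prox-x||^2 = 4.5602
lambda*||prox|| = 13.4016
Total = 17.9616


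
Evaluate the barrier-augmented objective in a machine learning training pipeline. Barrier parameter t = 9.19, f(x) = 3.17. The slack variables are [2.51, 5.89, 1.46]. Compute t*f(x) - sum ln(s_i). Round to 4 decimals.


Step 1: Compute log-barrier.
ln values: [0.9203, 1.7733, 0.3784]
phi = -(0.9203 + 1.7733 + 0.3784) = -3.072
Step 2: Compute augmented objective.
t*f(x) = 9.19*3.17 = 29.1323
Total = 29.1323 - 3.072 = 26.0603


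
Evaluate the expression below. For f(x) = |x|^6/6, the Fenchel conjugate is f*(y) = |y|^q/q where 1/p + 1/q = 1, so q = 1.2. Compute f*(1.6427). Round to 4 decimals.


The conjugate exponent q satisfies 1/p + 1/q = 1.
p = 6, so q = 6/(6 - 1) = 1.2
|y|^q = 1.6427^1.2 = 1.8141
f*(1.6427) = 1.8141 / 1.2 = 1.5118


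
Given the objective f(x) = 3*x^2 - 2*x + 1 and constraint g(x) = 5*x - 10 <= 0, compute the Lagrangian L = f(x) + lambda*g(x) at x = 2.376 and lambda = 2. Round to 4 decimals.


Step 1: Evaluate f(x).
f(2.376) = 3*2.376^2 - 2*2.376 + 1 = 13.1841
Step 2: Evaluate g(x).
g(2.376) = 5*2.376 - 10 = 1.88
Step 3: Compute Lagrangian.
L = 13.1841 + 2*1.88 = 16.9441


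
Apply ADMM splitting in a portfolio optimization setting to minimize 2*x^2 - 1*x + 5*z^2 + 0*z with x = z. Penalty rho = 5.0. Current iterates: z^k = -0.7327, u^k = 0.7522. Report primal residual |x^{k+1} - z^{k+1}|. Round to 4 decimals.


ADMM iteration with rho = 5.0, z^k = -0.7327, u^k = 0.7522
Step 1: x-update.
Minimize 2*x^2 - 1*x + (5.0/2)*(x + 0.7327 + 0.7522)^2
FOC: (2*2 + 5.0)*x = 1 + 5.0*(-0.7327 - 0.7522)
x^{k+1} = -0.7138
Step 2: z-update.
Minimize 5*z^2 + 0*z + (5.0/2)*(-0.7138 - z + 0.7522)^2
FOC: (2*5 + 5.0)*z = 0 + 5.0*(-0.7138 + 0.7522)
z^{k+1} = 0.0128
Step 3: u-update.
u^{k+1} = 0.7522 - 0.7138 - 0.0128 = 0.0256
Step 4: Primal residual = |-0.7138 - 0.0128| = 0.7266


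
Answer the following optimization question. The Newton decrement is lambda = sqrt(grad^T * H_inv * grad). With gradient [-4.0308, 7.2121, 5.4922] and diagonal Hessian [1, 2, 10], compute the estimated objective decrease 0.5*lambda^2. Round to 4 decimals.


Step 1: H is diagonal, so H^(-1) * g = [-4.0308, 3.6061, 0.5492].
Step 2: g^T H^(-1) g = sum_i g_i^2 / H_ii
  = (-4.0308)^2/1 + (7.2121)^2/2 + (5.4922)^2/10
  = 16.2473 + 26.0072 + 3.0164 = 45.271
Step 3: Objective decrease = 0.5 * g^T H^(-1) g = 22.6355


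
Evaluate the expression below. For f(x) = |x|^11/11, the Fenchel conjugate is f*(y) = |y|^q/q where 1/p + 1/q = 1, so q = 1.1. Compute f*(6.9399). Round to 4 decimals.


The conjugate exponent q satisfies 1/p + 1/q = 1.
p = 11, so q = 11/(11 - 1) = 1.1
|y|^q = 6.9399^1.1 = 8.4234
f*(6.9399) = 8.4234 / 1.1 = 7.6577


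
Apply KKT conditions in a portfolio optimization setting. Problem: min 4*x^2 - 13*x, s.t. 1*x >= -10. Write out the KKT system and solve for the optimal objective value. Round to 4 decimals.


Step 1: Try lambda = 0 (constraint inactive).
Stationarity: 2*4*x - 13 = 0
x* = 13/(2*4) = 1.625
Check constraint: 1*1.625 = 1.625 >= -10 -- satisfied.
Step 2: Compute optimal value.
f(x*) = 4*1.625^2 - 13*1.625 = -10.5625


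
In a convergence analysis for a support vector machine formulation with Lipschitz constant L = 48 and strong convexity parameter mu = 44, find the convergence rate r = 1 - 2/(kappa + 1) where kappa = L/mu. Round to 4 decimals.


Step 1: Compute the condition number.
kappa = L/mu = 48/44 = 1.0909
Step 2: Compute the convergence rate.
r = 1 - 2/(kappa + 1) = 1 - 2*mu/(L + mu) = (L - mu)/(L + mu) = 4/92 = 0.0435


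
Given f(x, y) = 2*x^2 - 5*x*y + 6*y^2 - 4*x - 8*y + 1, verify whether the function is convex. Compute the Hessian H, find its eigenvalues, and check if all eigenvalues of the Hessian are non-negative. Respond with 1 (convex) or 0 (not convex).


The Hessian of f(x,y) = 2*x^2 - 5*x*y + 6*y^2 - 4*x - 8*y + 1 is:
H = [[4, -5], [-5, 12]]
Trace = 4 + 12 = 16
Determinant = 4*12 - (-5)^2 = 23
Discriminant = (16)^2 - 4*23 = 164.0
Eigenvalues: lambda_1 = 1.5969, lambda_2 = 14.4031
The function is convex.

1


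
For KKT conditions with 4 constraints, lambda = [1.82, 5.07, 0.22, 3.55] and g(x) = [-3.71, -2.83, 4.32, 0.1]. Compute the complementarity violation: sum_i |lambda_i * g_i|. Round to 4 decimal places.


KKT complementary slackness check:
lambda_1 * g_1 = 1.82 * -3.71 = -6.7522
lambda_2 * g_2 = 5.07 * -2.83 = -14.3481
lambda_3 * g_3 = 0.22 * 4.32 = 0.9504
lambda_4 * g_4 = 3.55 * 0.1 = 0.355
Total violation = 6.7522 + 14.3481 + 0.9504 + 0.355 = 22.4057


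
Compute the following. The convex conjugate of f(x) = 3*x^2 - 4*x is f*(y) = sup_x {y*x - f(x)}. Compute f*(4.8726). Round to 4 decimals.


f*(y) = sup_x {y*x - a*x^2 - b*x} = sup_x {(y-b)*x - a*x^2}
FOC: (y - b) - 2a*x = 0 => x* = (y - b)/(2a)
x* = (4.8726 + 4)/(2*3) = 1.4788
f*(4.8726) = (y-b)^2/(4a) = (4.8726 + 4)^2/(4*3)
= 78.723/12 = 6.5603


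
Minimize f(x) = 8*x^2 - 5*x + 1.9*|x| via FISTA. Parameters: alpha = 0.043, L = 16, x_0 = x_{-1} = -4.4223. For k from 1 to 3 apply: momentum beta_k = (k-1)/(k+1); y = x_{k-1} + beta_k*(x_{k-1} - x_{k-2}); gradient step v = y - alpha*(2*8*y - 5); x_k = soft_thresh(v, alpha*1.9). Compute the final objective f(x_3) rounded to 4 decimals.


FISTA on f(x) = 8*x^2 - 5*x + 1.9*|x|
L = 16, alpha = 0.043
Iteration 1: beta = 0.0, y = -4.4223 + 0.0*(-4.4223 + 4.4223) = -4.4223
  grad(y) = -75.7568, v = y - alpha*grad = -1.1648
  prox(v) = soft_thresh(-1.1648, 0.0817) = -1.0831
Iteration 2: beta = 0.3333, y = -1.0831 + 0.3333*(-1.0831 + 4.4223) = 0.03
  grad(y) = -4.5196, v = y - alpha*grad = 0.2244
  prox(v) = soft_thresh(0.2244, 0.0817) = 0.1427
Iteration 3: beta = 0.5, y = 0.1427 + 0.5*(0.1427 + 1.0831) = 0.7555
  grad(y) = 7.0885, v = y - alpha*grad = 0.4507
  prox(v) = soft_thresh(0.4507, 0.0817) = 0.369
f(x_3) = 8*0.369^2 - 5*0.369 + 1.9*|0.369| = -0.0545


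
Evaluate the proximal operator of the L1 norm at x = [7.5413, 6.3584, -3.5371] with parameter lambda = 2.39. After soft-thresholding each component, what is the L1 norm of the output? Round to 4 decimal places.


Soft-thresholding with lambda = 2.39:
prox(7.5413) = sign(7.5413)*max(|7.5413| - 2.39, 0) = 5.1513
prox(6.3584) = sign(6.3584)*max(|6.3584| - 2.39, 0) = 3.9684
prox(-3.5371) = sign(-3.5371)*max(|-3.5371| - 2.39, 0) = -1.1471
prox(x) = [5.1513, 3.9684, -1.1471]
||prox(x)||_1 = 5.1513 + 3.9684 + 1.1471 = 10.2668


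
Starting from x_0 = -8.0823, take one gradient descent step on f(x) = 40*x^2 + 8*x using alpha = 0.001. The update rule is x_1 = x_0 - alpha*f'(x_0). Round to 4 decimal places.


We compute the gradient at x_0 and apply the update.
f'(x) = 80*x + 8
f'(-8.0823) = 80*-8.0823 + 8 = -638.584
x_1 = -8.0823 - 0.001*-638.584 = -7.4437


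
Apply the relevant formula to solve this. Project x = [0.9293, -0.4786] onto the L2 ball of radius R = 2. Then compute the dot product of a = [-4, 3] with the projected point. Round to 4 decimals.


Step 1: Compute ||x|| (intermediates to 6 decimals).
||x|| = sqrt(0.9293^2 + (-0.4786)^2) = 1.045302
Step 2: Project.
Since ||x|| <= R, proj = x (no scaling needed).
proj(x) = [0.9293, -0.4786]
Step 3: Dot product.
a^T * proj(x) = -4*0.9293 + 3*(-0.4786) = -5.153


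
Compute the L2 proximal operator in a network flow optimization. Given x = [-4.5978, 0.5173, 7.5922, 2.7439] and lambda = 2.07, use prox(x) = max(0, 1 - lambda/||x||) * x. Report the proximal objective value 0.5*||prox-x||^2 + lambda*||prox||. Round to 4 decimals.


Step 1: Compute ||x||.
||x|| = 9.3047
Step 2: Compute scaling factor.
scale = max(0, 1 - 2.07/9.3047) = 0.7775
Step 3: prox(x) = [-3.5749, 0.4022, 5.9032, 2.1335]
||prox(x)|| = 7.2347
Step 4: Proximal objective.
0.5*||prox-x||^2 = 2.1425
lambda*||prox|| = 14.9758
Total = 17.1183


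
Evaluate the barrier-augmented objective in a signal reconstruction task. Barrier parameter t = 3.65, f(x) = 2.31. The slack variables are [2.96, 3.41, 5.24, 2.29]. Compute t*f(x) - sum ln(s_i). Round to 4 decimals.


Step 1: Compute log-barrier.
ln values: [1.0852, 1.2267, 1.6563, 0.8286]
phi = -(1.0852 + 1.2267 + 1.6563 + 0.8286) = -4.7968
Step 2: Compute augmented objective.
t*f(x) = 3.65*2.31 = 8.4315
Total = 8.4315 - 4.7968 = 3.6347


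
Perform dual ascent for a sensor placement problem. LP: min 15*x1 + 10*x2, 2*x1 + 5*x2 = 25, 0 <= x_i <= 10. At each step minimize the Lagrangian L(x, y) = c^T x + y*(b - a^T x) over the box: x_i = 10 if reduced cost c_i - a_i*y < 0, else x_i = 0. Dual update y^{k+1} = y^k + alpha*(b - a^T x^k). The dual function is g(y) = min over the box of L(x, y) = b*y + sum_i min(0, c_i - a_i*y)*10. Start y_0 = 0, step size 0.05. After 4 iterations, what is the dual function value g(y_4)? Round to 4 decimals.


Dual ascent for LP: min 15*x1 + 10*x2, 2*x1 + 5*x2 = 25, 0 <= x_i <= 10
Step 1: y^k = 0.0, reduced costs: (15.0, 10.0)
  x^k = (0.0, 0.0), subgradient = b - a^T x = 25.0
  y^{k+1} = 0.0 + 0.05*25.0 = 1.25
Step 2: y^k = 1.25, reduced costs: (12.5, 3.75)
  x^k = (0.0, 0.0), subgradient = b - a^T x = 25.0
  y^{k+1} = 1.25 + 0.05*25.0 = 2.5
Step 3: y^k = 2.5, reduced costs: (10.0, -2.5)
  x^k = (0.0, 10.0), subgradient = b - a^T x = -25.0
  y^{k+1} = 2.5 + 0.05*-25.0 = 1.25
Step 4: y^k = 1.25, reduced costs: (12.5, 3.75)
  x^k = (0.0, 0.0), subgradient = b - a^T x = 25.0
  y^{k+1} = 1.25 + 0.05*25.0 = 2.5
Dual objective at y_4 = 2.5: reduced costs (10.0, -2.5), box minimizer x = (0.0, 10.0)
g(y_4) = b*y + (c1 - a1*y)*x1 + (c2 - a2*y)*x2 = 25*2.5 + 10.0*0.0 + (-2.5)*10.0 = 62.5 + 0.0 - 25.0 = 37.5


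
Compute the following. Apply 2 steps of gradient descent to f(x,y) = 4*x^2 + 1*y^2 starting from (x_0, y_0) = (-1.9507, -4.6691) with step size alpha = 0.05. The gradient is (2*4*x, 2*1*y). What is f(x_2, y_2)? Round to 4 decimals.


Gradient descent on f(x,y) = 4*x^2 + 1*y^2.
Starting point: (-1.9507, -4.6691), alpha = 0.05
Step 1: grad_x = 2*4*-1.9507 = -15.6056, grad_y = 2*1*-4.6691 = -9.3382
  x_1 = -1.9507 - 0.05*-15.6056 = -1.1704
  y_1 = -4.6691 - 0.05*-9.3382 = -4.2022
Step 2: grad_x = 2*4*-1.1704 = -9.3634, grad_y = 2*1*-4.2022 = -8.4044
  x_2 = -1.1704 - 0.05*-9.3634 = -0.7023
  y_2 = -4.2022 - 0.05*-8.4044 = -3.782
f(-0.7023, -3.782) = 4*(-0.7023)^2 + 1*(-3.782)^2 = 16.2759


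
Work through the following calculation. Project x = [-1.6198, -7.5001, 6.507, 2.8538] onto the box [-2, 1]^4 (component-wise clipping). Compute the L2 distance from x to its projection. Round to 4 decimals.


Project each component onto [-2, 1].
clip(-1.6198) = -1.6198, clip(-7.5001) = -2.0, clip(6.507) = 1.0, clip(2.8538) = 1.0
Projection = [-1.6198, -2.0, 1.0, 1.0]
Squared diffs: [0.0, 30.2511, 30.327, 3.4366]
Distance = sqrt(64.0147) = 8.0009


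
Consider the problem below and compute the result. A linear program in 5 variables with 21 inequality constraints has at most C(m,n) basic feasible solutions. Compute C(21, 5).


Each vertex corresponds to some choice of n active constraints out of m, so the number of vertices is at most C(m, n) = m! / (n!(m-n)!).
m = 21, n = 5
Numerator: 21 * 20 * 19 * 18 * 17
Denominator: 5! = 120
C(21, 5) = 20349


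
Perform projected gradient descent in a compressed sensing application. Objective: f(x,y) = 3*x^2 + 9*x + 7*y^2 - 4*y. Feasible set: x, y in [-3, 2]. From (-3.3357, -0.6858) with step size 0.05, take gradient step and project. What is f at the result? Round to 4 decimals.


Step 1: Compute gradient at (-3.3357, -0.6858).
grad_x = 2*3*-3.3357 + 9 = -11.0142
grad_y = 2*7*-0.6858 - 4 = -13.6012
Step 2: Gradient step.
x_raw = -3.3357 - 0.05*-11.0142 = -2.785
y_raw = -0.6858 - 0.05*-13.6012 = -0.0057
Step 3: Project onto [-3, 2].
x_proj = clip(-2.785) = -2.785
y_proj = clip(-0.0057) = -0.0057
Step 4: Evaluate f.
f(-2.785, -0.0057) = -1.7732


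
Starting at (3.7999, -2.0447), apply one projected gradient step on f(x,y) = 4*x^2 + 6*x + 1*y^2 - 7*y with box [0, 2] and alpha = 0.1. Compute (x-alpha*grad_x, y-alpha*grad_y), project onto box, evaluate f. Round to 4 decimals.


Step 1: Compute gradient at (3.7999, -2.0447).
grad_x = 2*4*3.7999 + 6 = 36.3992
grad_y = 2*1*-2.0447 - 7 = -11.0894
Step 2: Gradient step.
x_raw = 3.7999 - 0.1*36.3992 = 0.16
y_raw = -2.0447 - 0.1*-11.0894 = -0.9358
Step 3: Project onto [0, 2].
x_proj = clip(0.16) = 0.16
y_proj = clip(-0.9358) = 0.0
Step 4: Evaluate f.
f(0.16, 0.0) = 1.0623


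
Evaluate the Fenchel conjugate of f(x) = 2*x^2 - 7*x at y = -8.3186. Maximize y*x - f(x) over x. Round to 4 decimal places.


f*(y) = sup_x {y*x - a*x^2 - b*x} = sup_x {(y-b)*x - a*x^2}
FOC: (y - b) - 2a*x = 0 => x* = (y - b)/(2a)
x* = (-8.3186 + 7)/(2*2) = -0.3297
f*(-8.3186) = (y-b)^2/(4a) = (-8.3186 + 7)^2/(4*2)
= 1.7387/8 = 0.2173


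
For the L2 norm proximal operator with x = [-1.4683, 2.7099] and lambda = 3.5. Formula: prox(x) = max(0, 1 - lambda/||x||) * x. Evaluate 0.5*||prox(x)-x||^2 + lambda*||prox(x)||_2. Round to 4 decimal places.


Step 1: Compute ||x||.
||x|| = 3.0821
Step 2: Compute scaling factor.
scale = max(0, 1 - 3.5/3.0821) = 0.0
Step 3: prox(x) = [-0.0, 0.0]
||prox(x)|| = 0.0
Step 4: Proximal objective.
0.5*||prox-x||^2 = 4.7497
lambda*||prox|| = 0.0
Total = 4.7497


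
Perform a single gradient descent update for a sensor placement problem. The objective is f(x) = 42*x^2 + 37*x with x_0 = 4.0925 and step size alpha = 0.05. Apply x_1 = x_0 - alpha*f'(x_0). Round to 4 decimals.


We compute the gradient at x_0 and apply the update.
f'(x) = 84*x + 37
f'(4.0925) = 84*4.0925 + 37 = 380.77
x_1 = 4.0925 - 0.05*380.77 = -14.946


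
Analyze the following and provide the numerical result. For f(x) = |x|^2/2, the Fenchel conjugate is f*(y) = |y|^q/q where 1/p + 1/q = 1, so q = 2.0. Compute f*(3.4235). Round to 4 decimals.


The conjugate exponent q satisfies 1/p + 1/q = 1.
p = 2, so q = 2/(2 - 1) = 2.0
|y|^q = 3.4235^2.0 = 11.7204
f*(3.4235) = 11.7204 / 2.0 = 5.8602


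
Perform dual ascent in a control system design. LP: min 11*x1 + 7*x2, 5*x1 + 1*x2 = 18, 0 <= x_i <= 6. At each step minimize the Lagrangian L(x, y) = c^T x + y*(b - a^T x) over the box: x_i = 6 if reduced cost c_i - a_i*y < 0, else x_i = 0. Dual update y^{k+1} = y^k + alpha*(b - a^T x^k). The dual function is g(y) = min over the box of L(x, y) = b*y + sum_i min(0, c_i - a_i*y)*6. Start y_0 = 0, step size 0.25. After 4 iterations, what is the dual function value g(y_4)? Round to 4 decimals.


Dual ascent for LP: min 11*x1 + 7*x2, 5*x1 + 1*x2 = 18, 0 <= x_i <= 6
Step 1: y^k = 0.0, reduced costs: (11.0, 7.0)
  x^k = (0.0, 0.0), subgradient = b - a^T x = 18.0
  y^{k+1} = 0.0 + 0.25*18.0 = 4.5
Step 2: y^k = 4.5, reduced costs: (-11.5, 2.5)
  x^k = (6.0, 0.0), subgradient = b - a^T x = -12.0
  y^{k+1} = 4.5 + 0.25*-12.0 = 1.5
Step 3: y^k = 1.5, reduced costs: (3.5, 5.5)
  x^k = (0.0, 0.0), subgradient = b - a^T x = 18.0
  y^{k+1} = 1.5 + 0.25*18.0 = 6.0
Step 4: y^k = 6.0, reduced costs: (-19.0, 1.0)
  x^k = (6.0, 0.0), subgradient = b - a^T x = -12.0
  y^{k+1} = 6.0 + 0.25*-12.0 = 3.0
Dual objective at y_4 = 3.0: reduced costs (-4.0, 4.0), box minimizer x = (6.0, 0.0)
g(y_4) = b*y + (c1 - a1*y)*x1 + (c2 - a2*y)*x2 = 18*3.0 + (-4.0)*6.0 + 4.0*0.0 = 54.0 - 24.0 + 0.0 = 30.0


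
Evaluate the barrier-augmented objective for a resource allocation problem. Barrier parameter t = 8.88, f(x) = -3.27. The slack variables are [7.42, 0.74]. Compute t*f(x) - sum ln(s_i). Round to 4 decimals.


Step 1: Compute log-barrier.
ln values: [2.0042, -0.3011]
phi = -(2.0042 - 0.3011) = -1.7031
Step 2: Compute augmented objective.
t*f(x) = 8.88*-3.27 = -29.0376
Total = -29.0376 - 1.7031 = -30.7407


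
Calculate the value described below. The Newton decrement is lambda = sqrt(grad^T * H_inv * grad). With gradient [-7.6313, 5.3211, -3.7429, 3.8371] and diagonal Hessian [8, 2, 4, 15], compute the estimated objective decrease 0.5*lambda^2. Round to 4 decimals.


Step 1: H is diagonal, so H^(-1) * g = [-0.9539, 2.6606, -0.9357, 0.2558].
Step 2: g^T H^(-1) g = sum_i g_i^2 / H_ii
  = (-7.6313)^2/8 + (5.3211)^2/2 + (-3.7429)^2/4 + (3.8371)^2/15
  = 7.2796 + 14.1571 + 3.5023 + 0.9816 = 25.9205
Step 3: Objective decrease = 0.5 * g^T H^(-1) g = 12.9603


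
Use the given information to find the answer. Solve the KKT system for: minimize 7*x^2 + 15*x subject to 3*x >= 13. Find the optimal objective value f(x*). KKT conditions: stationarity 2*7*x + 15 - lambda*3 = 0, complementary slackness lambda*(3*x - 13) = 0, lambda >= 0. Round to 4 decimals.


Step 1: Try lambda = 0 (constraint inactive).
x_unc = -15/(2*7) = -1.0714
Check: 3*-1.0714 = -3.2142 < 13 -- violated!
Step 2: Constraint must be active: 3*x = 13
x* = 13/3 = 4.3333 (rounded; the exact value 13/3 is used below)
lambda = (2*7*(13/3) + 15)/3 = 25.2222
Step 3: Compute optimal value.
f(x*) = 7*(13/3)^2 + 15*(13/3) = 196.4444


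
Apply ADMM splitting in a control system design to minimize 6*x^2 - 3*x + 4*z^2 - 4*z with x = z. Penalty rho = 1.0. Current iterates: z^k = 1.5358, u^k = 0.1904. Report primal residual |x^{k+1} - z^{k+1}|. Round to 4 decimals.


ADMM iteration with rho = 1.0, z^k = 1.5358, u^k = 0.1904
Step 1: x-update.
Minimize 6*x^2 - 3*x + (1.0/2)*(x - 1.5358 + 0.1904)^2
FOC: (2*6 + 1.0)*x = 3 + 1.0*(1.5358 - 0.1904)
x^{k+1} = 0.3343
Step 2: z-update.
Minimize 4*z^2 - 4*z + (1.0/2)*(0.3343 - z + 0.1904)^2
FOC: (2*4 + 1.0)*z = 4 + 1.0*(0.3343 + 0.1904)
z^{k+1} = 0.5027
Step 3: u-update.
u^{k+1} = 0.1904 + 0.3343 - 0.5027 = 0.0219
Step 4: Primal residual = |0.3343 - 0.5027| = 0.1685


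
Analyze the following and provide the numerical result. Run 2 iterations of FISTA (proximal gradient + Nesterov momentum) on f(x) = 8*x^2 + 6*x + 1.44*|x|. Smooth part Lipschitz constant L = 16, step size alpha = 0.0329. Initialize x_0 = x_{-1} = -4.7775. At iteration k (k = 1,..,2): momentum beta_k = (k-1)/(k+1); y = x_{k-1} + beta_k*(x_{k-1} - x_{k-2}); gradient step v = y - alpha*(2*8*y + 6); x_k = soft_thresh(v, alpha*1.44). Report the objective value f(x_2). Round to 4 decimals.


FISTA on f(x) = 8*x^2 + 6*x + 1.44*|x|
L = 16, alpha = 0.0329
Iteration 1: beta = 0.0, y = -4.7775 + 0.0*(-4.7775 + 4.7775) = -4.7775
  grad(y) = -70.44, v = y - alpha*grad = -2.46
  prox(v) = soft_thresh(-2.46, 0.0474) = -2.4126
Iteration 2: beta = 0.3333, y = -2.4126 + 0.3333*(-2.4126 + 4.7775) = -1.6244
  grad(y) = -19.9898, v = y - alpha*grad = -0.9667
  prox(v) = soft_thresh(-0.9667, 0.0474) = -0.9193
f(x_2) = 8*(-0.9193)^2 + 6*(-0.9193) + 1.44*|-0.9193| = 2.5691


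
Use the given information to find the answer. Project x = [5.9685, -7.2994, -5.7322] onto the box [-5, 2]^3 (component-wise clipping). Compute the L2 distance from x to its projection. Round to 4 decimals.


Project each component onto [-5, 2].
clip(5.9685) = 2.0, clip(-7.2994) = -5.0, clip(-5.7322) = -5.0
Projection = [2.0, -5.0, -5.0]
Squared diffs: [15.749, 5.2872, 0.5361]
Distance = sqrt(21.5723) = 4.6446


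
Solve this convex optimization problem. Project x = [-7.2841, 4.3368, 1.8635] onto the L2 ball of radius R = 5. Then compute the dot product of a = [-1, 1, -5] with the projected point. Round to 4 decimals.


Step 1: Compute ||x|| (intermediates to 6 decimals).
||x|| = sqrt((-7.2841)^2 + 4.3368^2 + 1.8635^2) = 8.67978
Step 2: Project.
Since ||x|| > R, scale = R/||x|| = 5/8.67978 = 0.576051, proj(x) = scale * x
proj(x) = [-4.196013, 2.498218, 1.073471]
Step 3: Dot product.
a^T * proj(x) = -1*(-4.196013) + 1*2.498218 - 5*1.073471 = 1.3269


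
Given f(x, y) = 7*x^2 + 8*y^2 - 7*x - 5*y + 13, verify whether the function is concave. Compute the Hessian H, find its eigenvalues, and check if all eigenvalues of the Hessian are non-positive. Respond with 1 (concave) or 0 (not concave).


The Hessian of f(x,y) = 7*x^2 + 8*y^2 - 7*x - 5*y + 13 is:
H = [[14, 0], [0, 16]]
Trace = 14 + 16 = 30
Determinant = 14*16 - (0)^2 = 224
Discriminant = (30)^2 - 4*224 = 4.0
Eigenvalues: lambda_1 = 14.0, lambda_2 = 16.0
The function is not concave.

0


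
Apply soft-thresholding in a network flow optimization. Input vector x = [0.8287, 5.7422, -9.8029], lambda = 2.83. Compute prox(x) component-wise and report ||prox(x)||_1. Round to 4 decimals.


Soft-thresholding with lambda = 2.83:
prox(0.8287) = sign(0.8287)*max(|0.8287| - 2.83, 0) = 0.0
prox(5.7422) = sign(5.7422)*max(|5.7422| - 2.83, 0) = 2.9122
prox(-9.8029) = sign(-9.8029)*max(|-9.8029| - 2.83, 0) = -6.9729
prox(x) = [0.0, 2.9122, -6.9729]
||prox(x)||_1 = 0.0 + 2.9122 + 6.9729 = 9.8851


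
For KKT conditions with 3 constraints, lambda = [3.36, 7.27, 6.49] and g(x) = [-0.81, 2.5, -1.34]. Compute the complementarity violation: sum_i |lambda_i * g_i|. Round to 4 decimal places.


KKT complementary slackness check:
lambda_1 * g_1 = 3.36 * -0.81 = -2.7216
lambda_2 * g_2 = 7.27 * 2.5 = 18.175
lambda_3 * g_3 = 6.49 * -1.34 = -8.6966
Total violation = 2.7216 + 18.175 + 8.6966 = 29.5932


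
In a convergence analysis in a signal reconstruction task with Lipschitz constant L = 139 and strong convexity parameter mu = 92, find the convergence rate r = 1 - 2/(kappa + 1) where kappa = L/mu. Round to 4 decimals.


Step 1: Compute the condition number.
kappa = L/mu = 139/92 = 1.5109
Step 2: Compute the convergence rate.
r = 1 - 2/(kappa + 1) = 1 - 2*mu/(L + mu) = (L - mu)/(L + mu) = 47/231 = 0.2035


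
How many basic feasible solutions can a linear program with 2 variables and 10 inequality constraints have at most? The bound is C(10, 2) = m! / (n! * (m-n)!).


Each vertex corresponds to some choice of n active constraints out of m, so the number of vertices is at most C(m, n) = m! / (n!(m-n)!).
m = 10, n = 2
Numerator: 10 * 9
Denominator: 2! = 2
C(10, 2) = 45


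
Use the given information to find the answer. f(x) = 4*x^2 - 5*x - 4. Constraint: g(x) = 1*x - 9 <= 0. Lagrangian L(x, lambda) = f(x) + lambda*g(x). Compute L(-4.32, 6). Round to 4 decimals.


Step 1: Evaluate f(x).
f(-4.32) = 4*(-4.32)^2 - 5*(-4.32) - 4 = 92.2496
Step 2: Evaluate g(x).
g(-4.32) = 1*-4.32 - 9 = -13.32
Step 3: Compute Lagrangian.
L = 92.2496 + 6*-13.32 = 12.3296


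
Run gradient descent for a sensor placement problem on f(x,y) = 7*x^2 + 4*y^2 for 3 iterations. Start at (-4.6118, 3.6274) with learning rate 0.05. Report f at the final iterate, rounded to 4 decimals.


Gradient descent on f(x,y) = 7*x^2 + 4*y^2.
Starting point: (-4.6118, 3.6274), alpha = 0.05
Step 1: grad_x = 2*7*-4.6118 = -64.5652, grad_y = 2*4*3.6274 = 29.0192
  x_1 = -4.6118 - 0.05*-64.5652 = -1.3835
  y_1 = 3.6274 - 0.05*29.0192 = 2.1764
Step 2: grad_x = 2*7*-1.3835 = -19.3696, grad_y = 2*4*2.1764 = 17.4115
  x_2 = -1.3835 - 0.05*-19.3696 = -0.4151
  y_2 = 2.1764 - 0.05*17.4115 = 1.3059
Step 3: grad_x = 2*7*-0.4151 = -5.8109, grad_y = 2*4*1.3059 = 10.4469
  x_3 = -0.4151 - 0.05*-5.8109 = -0.1245
  y_3 = 1.3059 - 0.05*10.4469 = 0.7835
f(-0.1245, 0.7835) = 7*(-0.1245)^2 + 4*0.7835^2 = 2.5641


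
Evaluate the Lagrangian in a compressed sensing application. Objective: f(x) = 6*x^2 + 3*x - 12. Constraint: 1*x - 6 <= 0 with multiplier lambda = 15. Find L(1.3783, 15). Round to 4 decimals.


Step 1: Evaluate f(x).
f(1.3783) = 6*1.3783^2 + 3*1.3783 - 12 = 3.5332
Step 2: Evaluate g(x).
g(1.3783) = 1*1.3783 - 6 = -4.6217
Step 3: Compute Lagrangian.
L = 3.5332 + 15*-4.6217 = -65.7923


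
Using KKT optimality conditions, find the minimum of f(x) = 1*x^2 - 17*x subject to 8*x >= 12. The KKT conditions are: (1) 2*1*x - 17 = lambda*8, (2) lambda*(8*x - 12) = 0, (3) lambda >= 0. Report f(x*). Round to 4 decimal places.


Step 1: Try lambda = 0 (constraint inactive).
Stationarity: 2*1*x - 17 = 0
x* = 17/(2*1) = 8.5
Check constraint: 8*8.5 = 68.0 >= 12 -- satisfied.
Step 2: Compute optimal value.
f(x*) = 1*8.5^2 - 17*8.5 = -72.25


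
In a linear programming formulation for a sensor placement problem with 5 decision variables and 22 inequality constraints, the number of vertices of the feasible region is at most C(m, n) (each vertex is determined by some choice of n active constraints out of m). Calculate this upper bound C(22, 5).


Each vertex corresponds to some choice of n active constraints out of m, so the number of vertices is at most C(m, n) = m! / (n!(m-n)!).
m = 22, n = 5
Numerator: 22 * 21 * 20 * 19 * 18
Denominator: 5! = 120
C(22, 5) = 26334
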